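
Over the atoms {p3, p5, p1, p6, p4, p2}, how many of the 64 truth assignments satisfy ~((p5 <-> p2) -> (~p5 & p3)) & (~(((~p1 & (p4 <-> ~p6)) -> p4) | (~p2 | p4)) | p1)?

Initial set: {(~((p5 <-> p2) -> (~p5 & p3)) & (~(((~p1 & (p4 <-> ~p6)) -> p4) | (~p2 | p4)) | p1))}.
(~((p5 <-> p2) -> (~p5 & p3)) & (~(((~p1 & (p4 <-> ~p6)) -> p4) | (~p2 | p4)) | p1)): α-rule — add ~((p5 <-> p2) -> (~p5 & p3)), (~(((~p1 & (p4 <-> ~p6)) -> p4) | (~p2 | p4)) | p1).
~((p5 <-> p2) -> (~p5 & p3)): α-rule — add (p5 <-> p2), ~(~p5 & p3).
(~(((~p1 & (p4 <-> ~p6)) -> p4) | (~p2 | p4)) | p1): β-rule — branch into ~(((~p1 & (p4 <-> ~p6)) -> p4) | (~p2 | p4))  //  p1.
  branch 1 (add ~(((~p1 & (p4 <-> ~p6)) -> p4) | (~p2 | p4))):
    ~(((~p1 & (p4 <-> ~p6)) -> p4) | (~p2 | p4)): α-rule — add ~((~p1 & (p4 <-> ~p6)) -> p4), ~(~p2 | p4).
    ~((~p1 & (p4 <-> ~p6)) -> p4): α-rule — add (~p1 & (p4 <-> ~p6)), ~p4.
    ~(~p2 | p4): α-rule — add ~~p2, ~p4.
    (~p1 & (p4 <-> ~p6)): α-rule — add ~p1, (p4 <-> ~p6).
    (p5 <-> p2): β-rule — branch into p5, p2  //  ~p5, ~p2.
      branch 1.1 (add p5, p2):
        ~(~p5 & p3): β-rule — branch into ~~p5  //  ~p3.
          branch 1.1.1 (add ~~p5):
            (p4 <-> ~p6): β-rule — branch into p4, ~p6  //  ~p4, ~~p6.
              branch 1.1.1.1 (add p4, ~p6):
                × closes — contains both p4 and ~p4.
              branch 1.1.1.2 (add ~p4, ~~p6):
                ○ open, literals {p1=0, p2=1, p4=0, p5=1, p6=1}.
          branch 1.1.2 (add ~p3):
            (p4 <-> ~p6): β-rule — branch into p4, ~p6  //  ~p4, ~~p6.
              branch 1.1.2.1 (add p4, ~p6):
                × closes — contains both p4 and ~p4.
              branch 1.1.2.2 (add ~p4, ~~p6):
                ○ open, literals {p1=0, p2=1, p3=0, p4=0, p5=1, p6=1}.
      branch 1.2 (add ~p5, ~p2):
        × closes — contains both p2 and ~p2.
  branch 2 (add p1):
    (p5 <-> p2): β-rule — branch into p5, p2  //  ~p5, ~p2.
      branch 2.1 (add p5, p2):
        ~(~p5 & p3): β-rule — branch into ~~p5  //  ~p3.
          branch 2.1.1 (add ~~p5):
            ○ open, literals {p1=1, p2=1, p5=1}.
          branch 2.1.2 (add ~p3):
            ○ open, literals {p1=1, p2=1, p3=0, p5=1}.
      branch 2.2 (add ~p5, ~p2):
        ~(~p5 & p3): β-rule — branch into ~~p5  //  ~p3.
          branch 2.2.1 (add ~~p5):
            × closes — contains both p5 and ~p5.
          branch 2.2.2 (add ~p3):
            ○ open, literals {p1=1, p2=0, p3=0, p5=0}.
4 branches closed, 5 open.
Each open branch fixes some atoms; the unmentioned ones are free. Counting distinct full assignments: branch {p1=0, p2=1, p4=0, p5=1, p6=1} (p3) contributes 2 new; branch {p1=0, p2=1, p3=0, p4=0, p5=1, p6=1} (none free) contributes 0 new; branch {p1=1, p2=1, p5=1} (p3, p6, p4) contributes 8 new; branch {p1=1, p2=1, p3=0, p5=1} (p6, p4) contributes 0 new; branch {p1=1, p2=0, p3=0, p5=0} (p6, p4) contributes 4 new. Total: 14.

14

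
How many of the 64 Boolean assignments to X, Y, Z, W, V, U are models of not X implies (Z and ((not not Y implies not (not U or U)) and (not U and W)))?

34

Initial set: {(not X implies (Z and ((not not Y implies not (not U or U)) and (not U and W))))}.
(not X implies (Z and ((not not Y implies not (not U or U)) and (not U and W)))): β-rule — branch into not not X  //  (Z and ((not not Y implies not (not U or U)) and (not U and W))).
  branch 1 (add not not X):
    ○ open, literals {X=T}.
  branch 2 (add (Z and ((not not Y implies not (not U or U)) and (not U and W)))):
    (Z and ((not not Y implies not (not U or U)) and (not U and W))): α-rule — add Z, ((not not Y implies not (not U or U)) and (not U and W)).
    ((not not Y implies not (not U or U)) and (not U and W)): α-rule — add (not not Y implies not (not U or U)), (not U and W).
    (not U and W): α-rule — add not U, W.
    (not not Y implies not (not U or U)): β-rule — branch into not not not Y  //  not (not U or U).
      branch 2.1 (add not not not Y):
        not not not Y: drop double negation, giving not Y.
        ○ open, literals {U=F, W=T, Y=F, Z=T}.
      branch 2.2 (add not (not U or U)):
        not (not U or U): α-rule — add not not U, not U.
        × closes — contains both U and not U.
1 branch closed, 2 open.
Each open branch fixes some atoms; the unmentioned ones are free. Counting distinct full assignments: branch {X=T} (Y, Z, W, V, U) contributes 32 new; branch {U=F, W=T, Y=F, Z=T} (X, V) contributes 2 new. Total: 34.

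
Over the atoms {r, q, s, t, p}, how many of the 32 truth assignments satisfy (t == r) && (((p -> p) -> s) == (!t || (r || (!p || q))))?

8

Initial set: {((t == r) && (((p -> p) -> s) == (!t || (r || (!p || q)))))}.
((t == r) && (((p -> p) -> s) == (!t || (r || (!p || q))))): α-rule — add (t == r), (((p -> p) -> s) == (!t || (r || (!p || q)))).
(t == r): β-rule — branch into t, r  //  !t, !r.
  branch 1 (add t, r):
    (((p -> p) -> s) == (!t || (r || (!p || q)))): β-rule — branch into ((p -> p) -> s), (!t || (r || (!p || q)))  //  !((p -> p) -> s), !(!t || (r || (!p || q))).
      branch 1.1 (add ((p -> p) -> s), (!t || (r || (!p || q)))):
        ((p -> p) -> s): β-rule — branch into !(p -> p)  //  s.
          branch 1.1.1 (add !(p -> p)):
            !(p -> p): α-rule — add p, !p.
            × closes — contains both p and !p.
          branch 1.1.2 (add s):
            (!t || (r || (!p || q))): β-rule — branch into !t  //  (r || (!p || q)).
              branch 1.1.2.1 (add !t):
                × closes — contains both t and !t.
              branch 1.1.2.2 (add (r || (!p || q))):
                (r || (!p || q)): β-rule — branch into r  //  (!p || q).
                  branch 1.1.2.2.1 (add r):
                    ○ open, literals {r=true, s=true, t=true}.
                  branch 1.1.2.2.2 (add (!p || q)):
                    (!p || q): β-rule — branch into !p  //  q.
                      branch 1.1.2.2.2.1 (add !p):
                        ○ open, literals {p=false, r=true, s=true, t=true}.
                      branch 1.1.2.2.2.2 (add q):
                        ○ open, literals {q=true, r=true, s=true, t=true}.
      branch 1.2 (add !((p -> p) -> s), !(!t || (r || (!p || q)))):
        !((p -> p) -> s): α-rule — add (p -> p), !s.
        !(!t || (r || (!p || q))): α-rule — add !!t, !(r || (!p || q)).
        !(r || (!p || q)): α-rule — add !r, !(!p || q).
        × closes — contains both r and !r.
  branch 2 (add !t, !r):
    (((p -> p) -> s) == (!t || (r || (!p || q)))): β-rule — branch into ((p -> p) -> s), (!t || (r || (!p || q)))  //  !((p -> p) -> s), !(!t || (r || (!p || q))).
      branch 2.1 (add ((p -> p) -> s), (!t || (r || (!p || q)))):
        ((p -> p) -> s): β-rule — branch into !(p -> p)  //  s.
          branch 2.1.1 (add !(p -> p)):
            !(p -> p): α-rule — add p, !p.
            × closes — contains both p and !p.
          branch 2.1.2 (add s):
            (!t || (r || (!p || q))): β-rule — branch into !t  //  (r || (!p || q)).
              branch 2.1.2.1 (add !t):
                ○ open, literals {r=false, s=true, t=false}.
              branch 2.1.2.2 (add (r || (!p || q))):
                (r || (!p || q)): β-rule — branch into r  //  (!p || q).
                  branch 2.1.2.2.1 (add r):
                    × closes — contains both r and !r.
                  branch 2.1.2.2.2 (add (!p || q)):
                    (!p || q): β-rule — branch into !p  //  q.
                      branch 2.1.2.2.2.1 (add !p):
                        ○ open, literals {p=false, r=false, s=true, t=false}.
                      branch 2.1.2.2.2.2 (add q):
                        ○ open, literals {q=true, r=false, s=true, t=false}.
      branch 2.2 (add !((p -> p) -> s), !(!t || (r || (!p || q)))):
        !((p -> p) -> s): α-rule — add (p -> p), !s.
        !(!t || (r || (!p || q))): α-rule — add !!t, !(r || (!p || q)).
        × closes — contains both t and !t.
6 branches closed, 6 open.
Each open branch fixes some atoms; the unmentioned ones are free. Counting distinct full assignments: branch {r=true, s=true, t=true} (q, p) contributes 4 new; branch {p=false, r=true, s=true, t=true} (q) contributes 0 new; branch {q=true, r=true, s=true, t=true} (p) contributes 0 new; branch {r=false, s=true, t=false} (q, p) contributes 4 new; branch {p=false, r=false, s=true, t=false} (q) contributes 0 new; branch {q=true, r=false, s=true, t=false} (p) contributes 0 new. Total: 8.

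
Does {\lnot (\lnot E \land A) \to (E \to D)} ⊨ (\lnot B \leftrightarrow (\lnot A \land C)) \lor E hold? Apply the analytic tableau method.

No

Initial set: {T (\lnot (\lnot E \land A) \to (E \to D)); F ((\lnot B \leftrightarrow (\lnot A \land C)) \lor E)}.
F ((\lnot B \leftrightarrow (\lnot A \land C)) \lor E): α-rule — add F (\lnot B \leftrightarrow (\lnot A \land C)), F E.
T (\lnot (\lnot E \land A) \to (E \to D)): β-rule — branch into F \lnot (\lnot E \land A)  //  T (E \to D).
  branch 1 (add F \lnot (\lnot E \land A)):
    F \lnot (\lnot E \land A): α-rule — add T \lnot E, T A.
    F (\lnot B \leftrightarrow (\lnot A \land C)): β-rule — branch into T \lnot B, F (\lnot A \land C)  //  F \lnot B, T (\lnot A \land C).
      branch 1.1 (add T \lnot B, F (\lnot A \land C)):
        F (\lnot A \land C): β-rule — branch into F \lnot A  //  F C.
          branch 1.1.1 (add F \lnot A):
            ○ open, literals {A=true, B=false, E=false}.
          branch 1.1.2 (add F C):
            ○ open, literals {A=true, B=false, C=false, E=false}.
      branch 1.2 (add F \lnot B, T (\lnot A \land C)):
        T (\lnot A \land C): α-rule — add T \lnot A, T C.
        × closes — contains both A and \lnot A.
  branch 2 (add T (E \to D)):
    F (\lnot B \leftrightarrow (\lnot A \land C)): β-rule — branch into T \lnot B, F (\lnot A \land C)  //  F \lnot B, T (\lnot A \land C).
      branch 2.1 (add T \lnot B, F (\lnot A \land C)):
        T (E \to D): β-rule — branch into F E  //  T D.
          branch 2.1.1 (add F E):
            F (\lnot A \land C): β-rule — branch into F \lnot A  //  F C.
              branch 2.1.1.1 (add F \lnot A):
                ○ open, literals {A=true, B=false, E=false}.
              branch 2.1.1.2 (add F C):
                ○ open, literals {B=false, C=false, E=false}.
          branch 2.1.2 (add T D):
            F (\lnot A \land C): β-rule — branch into F \lnot A  //  F C.
              branch 2.1.2.1 (add F \lnot A):
                ○ open, literals {A=true, B=false, D=true, E=false}.
              branch 2.1.2.2 (add F C):
                ○ open, literals {B=false, C=false, D=true, E=false}.
      branch 2.2 (add F \lnot B, T (\lnot A \land C)):
        T (\lnot A \land C): α-rule — add T \lnot A, T C.
        T (E \to D): β-rule — branch into F E  //  T D.
          branch 2.2.1 (add F E):
            ○ open, literals {A=false, B=true, C=true, E=false}.
          branch 2.2.2 (add T D):
            ○ open, literals {A=false, B=true, C=true, D=true, E=false}.
1 branch closed, 8 open.
An open branch gives a countermodel: A=true, B=false, E=false (unmentioned atoms arbitrary); the premises hold there but the conclusion fails.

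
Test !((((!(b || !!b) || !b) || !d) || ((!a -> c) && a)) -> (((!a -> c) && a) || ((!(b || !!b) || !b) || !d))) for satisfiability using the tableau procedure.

Initial set: {!((((!(b || !!b) || !b) || !d) || ((!a -> c) && a)) -> (((!a -> c) && a) || ((!(b || !!b) || !b) || !d)))}.
!((((!(b || !!b) || !b) || !d) || ((!a -> c) && a)) -> (((!a -> c) && a) || ((!(b || !!b) || !b) || !d))): α-rule — add (((!(b || !!b) || !b) || !d) || ((!a -> c) && a)), !(((!a -> c) && a) || ((!(b || !!b) || !b) || !d)).
!(((!a -> c) && a) || ((!(b || !!b) || !b) || !d)): α-rule — add !((!a -> c) && a), !((!(b || !!b) || !b) || !d).
!((!(b || !!b) || !b) || !d): α-rule — add !(!(b || !!b) || !b), !!d.
!(!(b || !!b) || !b): α-rule — add !!(b || !!b), !!b.
(((!(b || !!b) || !b) || !d) || ((!a -> c) && a)): β-rule — branch into ((!(b || !!b) || !b) || !d)  //  ((!a -> c) && a).
  branch 1 (add ((!(b || !!b) || !b) || !d)):
    !((!a -> c) && a): β-rule — branch into !(!a -> c)  //  !a.
      branch 1.1 (add !(!a -> c)):
        !(!a -> c): α-rule — add !a, !c.
        !!(b || !!b): β-rule — branch into b  //  !!b.
          branch 1.1.1 (add b):
            ((!(b || !!b) || !b) || !d): β-rule — branch into (!(b || !!b) || !b)  //  !d.
              branch 1.1.1.1 (add (!(b || !!b) || !b)):
                (!(b || !!b) || !b): β-rule — branch into !(b || !!b)  //  !b.
                  branch 1.1.1.1.1 (add !(b || !!b)):
                    !(b || !!b): α-rule — add !b, !!!b.
                    × closes — contains both b and !b.
                  branch 1.1.1.1.2 (add !b):
                    × closes — contains both b and !b.
              branch 1.1.1.2 (add !d):
                × closes — contains both d and !d.
          branch 1.1.2 (add !!b):
            !!b: drop double negation, giving b.
            ((!(b || !!b) || !b) || !d): β-rule — branch into (!(b || !!b) || !b)  //  !d.
              branch 1.1.2.1 (add (!(b || !!b) || !b)):
                (!(b || !!b) || !b): β-rule — branch into !(b || !!b)  //  !b.
                  branch 1.1.2.1.1 (add !(b || !!b)):
                    !(b || !!b): α-rule — add !b, !!!b.
                    × closes — contains both b and !b.
                  branch 1.1.2.1.2 (add !b):
                    × closes — contains both b and !b.
              branch 1.1.2.2 (add !d):
                × closes — contains both d and !d.
      branch 1.2 (add !a):
        !!(b || !!b): β-rule — branch into b  //  !!b.
          branch 1.2.1 (add b):
            ((!(b || !!b) || !b) || !d): β-rule — branch into (!(b || !!b) || !b)  //  !d.
              branch 1.2.1.1 (add (!(b || !!b) || !b)):
                (!(b || !!b) || !b): β-rule — branch into !(b || !!b)  //  !b.
                  branch 1.2.1.1.1 (add !(b || !!b)):
                    !(b || !!b): α-rule — add !b, !!!b.
                    × closes — contains both b and !b.
                  branch 1.2.1.1.2 (add !b):
                    × closes — contains both b and !b.
              branch 1.2.1.2 (add !d):
                × closes — contains both d and !d.
          branch 1.2.2 (add !!b):
            !!b: drop double negation, giving b.
            ((!(b || !!b) || !b) || !d): β-rule — branch into (!(b || !!b) || !b)  //  !d.
              branch 1.2.2.1 (add (!(b || !!b) || !b)):
                (!(b || !!b) || !b): β-rule — branch into !(b || !!b)  //  !b.
                  branch 1.2.2.1.1 (add !(b || !!b)):
                    !(b || !!b): α-rule — add !b, !!!b.
                    × closes — contains both b and !b.
                  branch 1.2.2.1.2 (add !b):
                    × closes — contains both b and !b.
              branch 1.2.2.2 (add !d):
                × closes — contains both d and !d.
  branch 2 (add ((!a -> c) && a)):
    ((!a -> c) && a): α-rule — add (!a -> c), a.
    !((!a -> c) && a): β-rule — branch into !(!a -> c)  //  !a.
      branch 2.1 (add !(!a -> c)):
        !(!a -> c): α-rule — add !a, !c.
        × closes — contains both a and !a.
      branch 2.2 (add !a):
        × closes — contains both a and !a.
All 14 branches close.
Every branch closed; the formula is unsatisfiable.

Unsatisfiable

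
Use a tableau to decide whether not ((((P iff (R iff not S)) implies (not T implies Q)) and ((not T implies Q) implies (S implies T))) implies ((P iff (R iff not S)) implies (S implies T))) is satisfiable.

Initial set: {T not ((((P iff (R iff not S)) implies (not T implies Q)) and ((not T implies Q) implies (S implies T))) implies ((P iff (R iff not S)) implies (S implies T)))}.
T not ((((P iff (R iff not S)) implies (not T implies Q)) and ((not T implies Q) implies (S implies T))) implies ((P iff (R iff not S)) implies (S implies T))): α-rule — add T (((P iff (R iff not S)) implies (not T implies Q)) and ((not T implies Q) implies (S implies T))), F ((P iff (R iff not S)) implies (S implies T)).
T (((P iff (R iff not S)) implies (not T implies Q)) and ((not T implies Q) implies (S implies T))): α-rule — add T ((P iff (R iff not S)) implies (not T implies Q)), T ((not T implies Q) implies (S implies T)).
F ((P iff (R iff not S)) implies (S implies T)): α-rule — add T (P iff (R iff not S)), F (S implies T).
F (S implies T): α-rule — add T S, F T.
T ((P iff (R iff not S)) implies (not T implies Q)): β-rule — branch into F (P iff (R iff not S))  //  T (not T implies Q).
  branch 1 (add F (P iff (R iff not S))):
    T ((not T implies Q) implies (S implies T)): β-rule — branch into F (not T implies Q)  //  T (S implies T).
      branch 1.1 (add F (not T implies Q)):
        F (not T implies Q): α-rule — add T not T, F Q.
        T (P iff (R iff not S)): β-rule — branch into T P, T (R iff not S)  //  F P, F (R iff not S).
          branch 1.1.1 (add T P, T (R iff not S)):
            F (P iff (R iff not S)): β-rule — branch into T P, F (R iff not S)  //  F P, T (R iff not S).
              branch 1.1.1.1 (add T P, F (R iff not S)):
                T (R iff not S): β-rule — branch into T R, T not S  //  F R, F not S.
                  branch 1.1.1.1.1 (add T R, T not S):
                    × closes — contains both S and not S.
                  branch 1.1.1.1.2 (add F R, F not S):
                    F (R iff not S): β-rule — branch into T R, F not S  //  F R, T not S.
                      branch 1.1.1.1.2.1 (add T R, F not S):
                        × closes — contains both R and not R.
                      branch 1.1.1.1.2.2 (add F R, T not S):
                        × closes — contains both S and not S.
              branch 1.1.1.2 (add F P, T (R iff not S)):
                × closes — contains both P and not P.
          branch 1.1.2 (add F P, F (R iff not S)):
            F (P iff (R iff not S)): β-rule — branch into T P, F (R iff not S)  //  F P, T (R iff not S).
              branch 1.1.2.1 (add T P, F (R iff not S)):
                × closes — contains both P and not P.
              branch 1.1.2.2 (add F P, T (R iff not S)):
                F (R iff not S): β-rule — branch into T R, F not S  //  F R, T not S.
                  branch 1.1.2.2.1 (add T R, F not S):
                    T (R iff not S): β-rule — branch into T R, T not S  //  F R, F not S.
                      branch 1.1.2.2.1.1 (add T R, T not S):
                        × closes — contains both S and not S.
                      branch 1.1.2.2.1.2 (add F R, F not S):
                        × closes — contains both R and not R.
                  branch 1.1.2.2.2 (add F R, T not S):
                    × closes — contains both S and not S.
      branch 1.2 (add T (S implies T)):
        T (P iff (R iff not S)): β-rule — branch into T P, T (R iff not S)  //  F P, F (R iff not S).
          branch 1.2.1 (add T P, T (R iff not S)):
            F (P iff (R iff not S)): β-rule — branch into T P, F (R iff not S)  //  F P, T (R iff not S).
              branch 1.2.1.1 (add T P, F (R iff not S)):
                T (S implies T): β-rule — branch into F S  //  T T.
                  branch 1.2.1.1.1 (add F S):
                    × closes — contains both S and not S.
                  branch 1.2.1.1.2 (add T T):
                    × closes — contains both T and not T.
              branch 1.2.1.2 (add F P, T (R iff not S)):
                × closes — contains both P and not P.
          branch 1.2.2 (add F P, F (R iff not S)):
            F (P iff (R iff not S)): β-rule — branch into T P, F (R iff not S)  //  F P, T (R iff not S).
              branch 1.2.2.1 (add T P, F (R iff not S)):
                × closes — contains both P and not P.
              branch 1.2.2.2 (add F P, T (R iff not S)):
                T (S implies T): β-rule — branch into F S  //  T T.
                  branch 1.2.2.2.1 (add F S):
                    × closes — contains both S and not S.
                  branch 1.2.2.2.2 (add T T):
                    × closes — contains both T and not T.
  branch 2 (add T (not T implies Q)):
    T ((not T implies Q) implies (S implies T)): β-rule — branch into F (not T implies Q)  //  T (S implies T).
      branch 2.1 (add F (not T implies Q)):
        F (not T implies Q): α-rule — add T not T, F Q.
        T (P iff (R iff not S)): β-rule — branch into T P, T (R iff not S)  //  F P, F (R iff not S).
          branch 2.1.1 (add T P, T (R iff not S)):
            T (not T implies Q): β-rule — branch into F not T  //  T Q.
              branch 2.1.1.1 (add F not T):
                × closes — contains both T and not T.
              branch 2.1.1.2 (add T Q):
                × closes — contains both Q and not Q.
          branch 2.1.2 (add F P, F (R iff not S)):
            T (not T implies Q): β-rule — branch into F not T  //  T Q.
              branch 2.1.2.1 (add F not T):
                × closes — contains both T and not T.
              branch 2.1.2.2 (add T Q):
                × closes — contains both Q and not Q.
      branch 2.2 (add T (S implies T)):
        T (P iff (R iff not S)): β-rule — branch into T P, T (R iff not S)  //  F P, F (R iff not S).
          branch 2.2.1 (add T P, T (R iff not S)):
            T (not T implies Q): β-rule — branch into F not T  //  T Q.
              branch 2.2.1.1 (add F not T):
                × closes — contains both T and not T.
              branch 2.2.1.2 (add T Q):
                T (S implies T): β-rule — branch into F S  //  T T.
                  branch 2.2.1.2.1 (add F S):
                    × closes — contains both S and not S.
                  branch 2.2.1.2.2 (add T T):
                    × closes — contains both T and not T.
          branch 2.2.2 (add F P, F (R iff not S)):
            T (not T implies Q): β-rule — branch into F not T  //  T Q.
              branch 2.2.2.1 (add F not T):
                × closes — contains both T and not T.
              branch 2.2.2.2 (add T Q):
                T (S implies T): β-rule — branch into F S  //  T T.
                  branch 2.2.2.2.1 (add F S):
                    × closes — contains both S and not S.
                  branch 2.2.2.2.2 (add T T):
                    × closes — contains both T and not T.
All 24 branches close.
Every branch closed; the formula is unsatisfiable.

Unsatisfiable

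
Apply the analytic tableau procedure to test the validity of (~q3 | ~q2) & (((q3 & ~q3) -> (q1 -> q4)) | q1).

Not valid

Assume the negation and expand:
Initial set: {~((~q3 | ~q2) & (((q3 & ~q3) -> (q1 -> q4)) | q1))}.
~((~q3 | ~q2) & (((q3 & ~q3) -> (q1 -> q4)) | q1)): β-rule — branch into ~(~q3 | ~q2)  //  ~(((q3 & ~q3) -> (q1 -> q4)) | q1).
  branch 1 (add ~(~q3 | ~q2)):
    ~(~q3 | ~q2): α-rule — add ~~q3, ~~q2.
    ○ open, literals {q2=1, q3=1}.
  branch 2 (add ~(((q3 & ~q3) -> (q1 -> q4)) | q1)):
    ~(((q3 & ~q3) -> (q1 -> q4)) | q1): α-rule — add ~((q3 & ~q3) -> (q1 -> q4)), ~q1.
    ~((q3 & ~q3) -> (q1 -> q4)): α-rule — add (q3 & ~q3), ~(q1 -> q4).
    (q3 & ~q3): α-rule — add q3, ~q3.
    × closes — contains both q3 and ~q3.
1 branch closed, 1 open.
An open branch gives a countermodel: q2=1, q3=1 (unmentioned atoms arbitrary); under it the original formula is false.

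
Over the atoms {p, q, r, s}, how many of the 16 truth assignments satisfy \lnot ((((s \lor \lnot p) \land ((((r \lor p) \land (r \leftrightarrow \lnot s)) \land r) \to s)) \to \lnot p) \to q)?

6

Initial set: {T \lnot ((((s \lor \lnot p) \land ((((r \lor p) \land (r \leftrightarrow \lnot s)) \land r) \to s)) \to \lnot p) \to q)}.
T \lnot ((((s \lor \lnot p) \land ((((r \lor p) \land (r \leftrightarrow \lnot s)) \land r) \to s)) \to \lnot p) \to q): α-rule — add T (((s \lor \lnot p) \land ((((r \lor p) \land (r \leftrightarrow \lnot s)) \land r) \to s)) \to \lnot p), F q.
T (((s \lor \lnot p) \land ((((r \lor p) \land (r \leftrightarrow \lnot s)) \land r) \to s)) \to \lnot p): β-rule — branch into F ((s \lor \lnot p) \land ((((r \lor p) \land (r \leftrightarrow \lnot s)) \land r) \to s))  //  T \lnot p.
  branch 1 (add F ((s \lor \lnot p) \land ((((r \lor p) \land (r \leftrightarrow \lnot s)) \land r) \to s))):
    F ((s \lor \lnot p) \land ((((r \lor p) \land (r \leftrightarrow \lnot s)) \land r) \to s)): β-rule — branch into F (s \lor \lnot p)  //  F ((((r \lor p) \land (r \leftrightarrow \lnot s)) \land r) \to s).
      branch 1.1 (add F (s \lor \lnot p)):
        F (s \lor \lnot p): α-rule — add F s, F \lnot p.
        ○ open, literals {p=T, q=F, s=F}.
      branch 1.2 (add F ((((r \lor p) \land (r \leftrightarrow \lnot s)) \land r) \to s)):
        F ((((r \lor p) \land (r \leftrightarrow \lnot s)) \land r) \to s): α-rule — add T (((r \lor p) \land (r \leftrightarrow \lnot s)) \land r), F s.
        T (((r \lor p) \land (r \leftrightarrow \lnot s)) \land r): α-rule — add T ((r \lor p) \land (r \leftrightarrow \lnot s)), T r.
        T ((r \lor p) \land (r \leftrightarrow \lnot s)): α-rule — add T (r \lor p), T (r \leftrightarrow \lnot s).
        T (r \lor p): β-rule — branch into T r  //  T p.
          branch 1.2.1 (add T r):
            T (r \leftrightarrow \lnot s): β-rule — branch into T r, T \lnot s  //  F r, F \lnot s.
              branch 1.2.1.1 (add T r, T \lnot s):
                ○ open, literals {q=F, r=T, s=F}.
              branch 1.2.1.2 (add F r, F \lnot s):
                × closes — contains both r and \lnot r.
          branch 1.2.2 (add T p):
            T (r \leftrightarrow \lnot s): β-rule — branch into T r, T \lnot s  //  F r, F \lnot s.
              branch 1.2.2.1 (add T r, T \lnot s):
                ○ open, literals {p=T, q=F, r=T, s=F}.
              branch 1.2.2.2 (add F r, F \lnot s):
                × closes — contains both r and \lnot r.
  branch 2 (add T \lnot p):
    ○ open, literals {p=F, q=F}.
2 branches closed, 4 open.
Each open branch fixes some atoms; the unmentioned ones are free. Counting distinct full assignments: branch {p=T, q=F, s=F} (r) contributes 2 new; branch {q=F, r=T, s=F} (p) contributes 1 new; branch {p=T, q=F, r=T, s=F} (none free) contributes 0 new; branch {p=F, q=F} (r, s) contributes 3 new. Total: 6.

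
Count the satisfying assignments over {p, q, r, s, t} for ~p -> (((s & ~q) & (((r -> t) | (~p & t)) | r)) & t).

Initial set: {T (~p -> (((s & ~q) & (((r -> t) | (~p & t)) | r)) & t))}.
T (~p -> (((s & ~q) & (((r -> t) | (~p & t)) | r)) & t)): β-rule — branch into F ~p  //  T (((s & ~q) & (((r -> t) | (~p & t)) | r)) & t).
  branch 1 (add F ~p):
    ○ open, literals {p=1}.
  branch 2 (add T (((s & ~q) & (((r -> t) | (~p & t)) | r)) & t)):
    T (((s & ~q) & (((r -> t) | (~p & t)) | r)) & t): α-rule — add T ((s & ~q) & (((r -> t) | (~p & t)) | r)), T t.
    T ((s & ~q) & (((r -> t) | (~p & t)) | r)): α-rule — add T (s & ~q), T (((r -> t) | (~p & t)) | r).
    T (s & ~q): α-rule — add T s, T ~q.
    T (((r -> t) | (~p & t)) | r): β-rule — branch into T ((r -> t) | (~p & t))  //  T r.
      branch 2.1 (add T ((r -> t) | (~p & t))):
        T ((r -> t) | (~p & t)): β-rule — branch into T (r -> t)  //  T (~p & t).
          branch 2.1.1 (add T (r -> t)):
            T (r -> t): β-rule — branch into F r  //  T t.
              branch 2.1.1.1 (add F r):
                ○ open, literals {q=0, r=0, s=1, t=1}.
              branch 2.1.1.2 (add T t):
                ○ open, literals {q=0, s=1, t=1}.
          branch 2.1.2 (add T (~p & t)):
            T (~p & t): α-rule — add T ~p, T t.
            ○ open, literals {p=0, q=0, s=1, t=1}.
      branch 2.2 (add T r):
        ○ open, literals {q=0, r=1, s=1, t=1}.
0 branches closed, 5 open.
Each open branch fixes some atoms; the unmentioned ones are free. Counting distinct full assignments: branch {p=1} (q, r, s, t) contributes 16 new; branch {q=0, r=0, s=1, t=1} (p) contributes 1 new; branch {q=0, s=1, t=1} (p, r) contributes 1 new; branch {p=0, q=0, s=1, t=1} (r) contributes 0 new; branch {q=0, r=1, s=1, t=1} (p) contributes 0 new. Total: 18.

18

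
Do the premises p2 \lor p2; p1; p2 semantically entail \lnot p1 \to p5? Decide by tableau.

Initial set: {(p2 \lor p2); p1; p2; \lnot (\lnot p1 \to p5)}.
\lnot (\lnot p1 \to p5): α-rule — add \lnot p1, \lnot p5.
× closes — contains both p1 and \lnot p1.
All 1 branch closes.
Every branch closed, so the premises entail the conclusion.

Yes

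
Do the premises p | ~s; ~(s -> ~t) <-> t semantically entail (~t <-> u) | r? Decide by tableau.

Initial set: {(p | ~s); (~(s -> ~t) <-> t); ~((~t <-> u) | r)}.
~((~t <-> u) | r): α-rule — add ~(~t <-> u), ~r.
(p | ~s): β-rule — branch into p  //  ~s.
  branch 1 (add p):
    (~(s -> ~t) <-> t): β-rule — branch into ~(s -> ~t), t  //  ~~(s -> ~t), ~t.
      branch 1.1 (add ~(s -> ~t), t):
        ~(s -> ~t): α-rule — add s, ~~t.
        ~(~t <-> u): β-rule — branch into ~t, ~u  //  ~~t, u.
          branch 1.1.1 (add ~t, ~u):
            × closes — contains both t and ~t.
          branch 1.1.2 (add ~~t, u):
            ○ open, literals {p=true, r=false, s=true, t=true, u=true}.
      branch 1.2 (add ~~(s -> ~t), ~t):
        ~(~t <-> u): β-rule — branch into ~t, ~u  //  ~~t, u.
          branch 1.2.1 (add ~t, ~u):
            ~~(s -> ~t): β-rule — branch into ~s  //  ~t.
              branch 1.2.1.1 (add ~s):
                ○ open, literals {p=true, r=false, s=false, t=false, u=false}.
              branch 1.2.1.2 (add ~t):
                ○ open, literals {p=true, r=false, t=false, u=false}.
          branch 1.2.2 (add ~~t, u):
            × closes — contains both t and ~t.
  branch 2 (add ~s):
    (~(s -> ~t) <-> t): β-rule — branch into ~(s -> ~t), t  //  ~~(s -> ~t), ~t.
      branch 2.1 (add ~(s -> ~t), t):
        ~(s -> ~t): α-rule — add s, ~~t.
        × closes — contains both s and ~s.
      branch 2.2 (add ~~(s -> ~t), ~t):
        ~(~t <-> u): β-rule — branch into ~t, ~u  //  ~~t, u.
          branch 2.2.1 (add ~t, ~u):
            ~~(s -> ~t): β-rule — branch into ~s  //  ~t.
              branch 2.2.1.1 (add ~s):
                ○ open, literals {r=false, s=false, t=false, u=false}.
              branch 2.2.1.2 (add ~t):
                ○ open, literals {r=false, s=false, t=false, u=false}.
          branch 2.2.2 (add ~~t, u):
            × closes — contains both t and ~t.
4 branches closed, 5 open.
An open branch gives a countermodel: p=true, r=false, s=true, t=true, u=true (unmentioned atoms arbitrary); the premises hold there but the conclusion fails.

No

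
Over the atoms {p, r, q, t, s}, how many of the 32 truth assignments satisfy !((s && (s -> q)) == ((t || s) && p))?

12

Initial set: {!((s && (s -> q)) == ((t || s) && p))}.
!((s && (s -> q)) == ((t || s) && p)): β-rule — branch into (s && (s -> q)), !((t || s) && p)  //  !(s && (s -> q)), ((t || s) && p).
  branch 1 (add (s && (s -> q)), !((t || s) && p)):
    (s && (s -> q)): α-rule — add s, (s -> q).
    !((t || s) && p): β-rule — branch into !(t || s)  //  !p.
      branch 1.1 (add !(t || s)):
        !(t || s): α-rule — add !t, !s.
        × closes — contains both s and !s.
      branch 1.2 (add !p):
        (s -> q): β-rule — branch into !s  //  q.
          branch 1.2.1 (add !s):
            × closes — contains both s and !s.
          branch 1.2.2 (add q):
            ○ open, literals {p=0, q=1, s=1}.
  branch 2 (add !(s && (s -> q)), ((t || s) && p)):
    ((t || s) && p): α-rule — add (t || s), p.
    !(s && (s -> q)): β-rule — branch into !s  //  !(s -> q).
      branch 2.1 (add !s):
        (t || s): β-rule — branch into t  //  s.
          branch 2.1.1 (add t):
            ○ open, literals {p=1, s=0, t=1}.
          branch 2.1.2 (add s):
            × closes — contains both s and !s.
      branch 2.2 (add !(s -> q)):
        !(s -> q): α-rule — add s, !q.
        (t || s): β-rule — branch into t  //  s.
          branch 2.2.1 (add t):
            ○ open, literals {p=1, q=0, s=1, t=1}.
          branch 2.2.2 (add s):
            ○ open, literals {p=1, q=0, s=1}.
3 branches closed, 4 open.
Each open branch fixes some atoms; the unmentioned ones are free. Counting distinct full assignments: branch {p=0, q=1, s=1} (r, t) contributes 4 new; branch {p=1, s=0, t=1} (r, q) contributes 4 new; branch {p=1, q=0, s=1, t=1} (r) contributes 2 new; branch {p=1, q=0, s=1} (r, t) contributes 2 new. Total: 12.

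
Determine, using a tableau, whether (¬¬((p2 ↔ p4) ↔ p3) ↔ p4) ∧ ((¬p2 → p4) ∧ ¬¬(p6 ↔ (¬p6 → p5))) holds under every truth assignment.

Assume the negation and expand:
Initial set: {¬((¬¬((p2 ↔ p4) ↔ p3) ↔ p4) ∧ ((¬p2 → p4) ∧ ¬¬(p6 ↔ (¬p6 → p5))))}.
¬((¬¬((p2 ↔ p4) ↔ p3) ↔ p4) ∧ ((¬p2 → p4) ∧ ¬¬(p6 ↔ (¬p6 → p5)))): β-rule — branch into ¬(¬¬((p2 ↔ p4) ↔ p3) ↔ p4)  //  ¬((¬p2 → p4) ∧ ¬¬(p6 ↔ (¬p6 → p5))).
  branch 1 (add ¬(¬¬((p2 ↔ p4) ↔ p3) ↔ p4)):
    ¬(¬¬((p2 ↔ p4) ↔ p3) ↔ p4): β-rule — branch into ¬¬((p2 ↔ p4) ↔ p3), ¬p4  //  ¬¬¬((p2 ↔ p4) ↔ p3), p4.
      branch 1.1 (add ¬¬((p2 ↔ p4) ↔ p3), ¬p4):
        ¬¬((p2 ↔ p4) ↔ p3): drop double negation, giving ((p2 ↔ p4) ↔ p3).
        ((p2 ↔ p4) ↔ p3): β-rule — branch into (p2 ↔ p4), p3  //  ¬(p2 ↔ p4), ¬p3.
          branch 1.1.1 (add (p2 ↔ p4), p3):
            (p2 ↔ p4): β-rule — branch into p2, p4  //  ¬p2, ¬p4.
              branch 1.1.1.1 (add p2, p4):
                × closes — contains both p4 and ¬p4.
              branch 1.1.1.2 (add ¬p2, ¬p4):
                ○ open, literals {p2=0, p3=1, p4=0}.
          branch 1.1.2 (add ¬(p2 ↔ p4), ¬p3):
            ¬(p2 ↔ p4): β-rule — branch into p2, ¬p4  //  ¬p2, p4.
              branch 1.1.2.1 (add p2, ¬p4):
                ○ open, literals {p2=1, p3=0, p4=0}.
              branch 1.1.2.2 (add ¬p2, p4):
                × closes — contains both p4 and ¬p4.
      branch 1.2 (add ¬¬¬((p2 ↔ p4) ↔ p3), p4):
        ¬¬¬((p2 ↔ p4) ↔ p3): drop double negation, giving ¬((p2 ↔ p4) ↔ p3).
        ¬((p2 ↔ p4) ↔ p3): β-rule — branch into (p2 ↔ p4), ¬p3  //  ¬(p2 ↔ p4), p3.
          branch 1.2.1 (add (p2 ↔ p4), ¬p3):
            (p2 ↔ p4): β-rule — branch into p2, p4  //  ¬p2, ¬p4.
              branch 1.2.1.1 (add p2, p4):
                ○ open, literals {p2=1, p3=0, p4=1}.
              branch 1.2.1.2 (add ¬p2, ¬p4):
                × closes — contains both p4 and ¬p4.
          branch 1.2.2 (add ¬(p2 ↔ p4), p3):
            ¬(p2 ↔ p4): β-rule — branch into p2, ¬p4  //  ¬p2, p4.
              branch 1.2.2.1 (add p2, ¬p4):
                × closes — contains both p4 and ¬p4.
              branch 1.2.2.2 (add ¬p2, p4):
                ○ open, literals {p2=0, p3=1, p4=1}.
  branch 2 (add ¬((¬p2 → p4) ∧ ¬¬(p6 ↔ (¬p6 → p5)))):
    ¬((¬p2 → p4) ∧ ¬¬(p6 ↔ (¬p6 → p5))): β-rule — branch into ¬(¬p2 → p4)  //  ¬¬¬(p6 ↔ (¬p6 → p5)).
      branch 2.1 (add ¬(¬p2 → p4)):
        ¬(¬p2 → p4): α-rule — add ¬p2, ¬p4.
        ○ open, literals {p2=0, p4=0}.
      branch 2.2 (add ¬¬¬(p6 ↔ (¬p6 → p5))):
        ¬¬¬(p6 ↔ (¬p6 → p5)): drop double negation, giving ¬(p6 ↔ (¬p6 → p5)).
        ¬(p6 ↔ (¬p6 → p5)): β-rule — branch into p6, ¬(¬p6 → p5)  //  ¬p6, (¬p6 → p5).
          branch 2.2.1 (add p6, ¬(¬p6 → p5)):
            ¬(¬p6 → p5): α-rule — add ¬p6, ¬p5.
            × closes — contains both p6 and ¬p6.
          branch 2.2.2 (add ¬p6, (¬p6 → p5)):
            (¬p6 → p5): β-rule — branch into ¬¬p6  //  p5.
              branch 2.2.2.1 (add ¬¬p6):
                × closes — contains both p6 and ¬p6.
              branch 2.2.2.2 (add p5):
                ○ open, literals {p5=1, p6=0}.
6 branches closed, 6 open.
An open branch gives a countermodel: p2=0, p3=1, p4=0 (unmentioned atoms arbitrary); under it the original formula is false.

Not valid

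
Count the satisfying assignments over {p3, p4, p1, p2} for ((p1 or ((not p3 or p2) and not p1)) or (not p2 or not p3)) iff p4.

8

Initial set: {(((p1 or ((not p3 or p2) and not p1)) or (not p2 or not p3)) iff p4)}.
(((p1 or ((not p3 or p2) and not p1)) or (not p2 or not p3)) iff p4): β-rule — branch into ((p1 or ((not p3 or p2) and not p1)) or (not p2 or not p3)), p4  //  not ((p1 or ((not p3 or p2) and not p1)) or (not p2 or not p3)), not p4.
  branch 1 (add ((p1 or ((not p3 or p2) and not p1)) or (not p2 or not p3)), p4):
    ((p1 or ((not p3 or p2) and not p1)) or (not p2 or not p3)): β-rule — branch into (p1 or ((not p3 or p2) and not p1))  //  (not p2 or not p3).
      branch 1.1 (add (p1 or ((not p3 or p2) and not p1))):
        (p1 or ((not p3 or p2) and not p1)): β-rule — branch into p1  //  ((not p3 or p2) and not p1).
          branch 1.1.1 (add p1):
            ○ open, literals {p1=true, p4=true}.
          branch 1.1.2 (add ((not p3 or p2) and not p1)):
            ((not p3 or p2) and not p1): α-rule — add (not p3 or p2), not p1.
            (not p3 or p2): β-rule — branch into not p3  //  p2.
              branch 1.1.2.1 (add not p3):
                ○ open, literals {p1=false, p3=false, p4=true}.
              branch 1.1.2.2 (add p2):
                ○ open, literals {p1=false, p2=true, p4=true}.
      branch 1.2 (add (not p2 or not p3)):
        (not p2 or not p3): β-rule — branch into not p2  //  not p3.
          branch 1.2.1 (add not p2):
            ○ open, literals {p2=false, p4=true}.
          branch 1.2.2 (add not p3):
            ○ open, literals {p3=false, p4=true}.
  branch 2 (add not ((p1 or ((not p3 or p2) and not p1)) or (not p2 or not p3)), not p4):
    not ((p1 or ((not p3 or p2) and not p1)) or (not p2 or not p3)): α-rule — add not (p1 or ((not p3 or p2) and not p1)), not (not p2 or not p3).
    not (p1 or ((not p3 or p2) and not p1)): α-rule — add not p1, not ((not p3 or p2) and not p1).
    not (not p2 or not p3): α-rule — add not not p2, not not p3.
    not ((not p3 or p2) and not p1): β-rule — branch into not (not p3 or p2)  //  not not p1.
      branch 2.1 (add not (not p3 or p2)):
        not (not p3 or p2): α-rule — add not not p3, not p2.
        × closes — contains both p2 and not p2.
      branch 2.2 (add not not p1):
        × closes — contains both p1 and not p1.
2 branches closed, 5 open.
Each open branch fixes some atoms; the unmentioned ones are free. Counting distinct full assignments: branch {p1=true, p4=true} (p3, p2) contributes 4 new; branch {p1=false, p3=false, p4=true} (p2) contributes 2 new; branch {p1=false, p2=true, p4=true} (p3) contributes 1 new; branch {p2=false, p4=true} (p3, p1) contributes 1 new; branch {p3=false, p4=true} (p1, p2) contributes 0 new. Total: 8.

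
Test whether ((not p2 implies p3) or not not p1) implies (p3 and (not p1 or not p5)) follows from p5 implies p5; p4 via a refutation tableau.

No

Initial set: {(p5 implies p5); p4; not (((not p2 implies p3) or not not p1) implies (p3 and (not p1 or not p5)))}.
not (((not p2 implies p3) or not not p1) implies (p3 and (not p1 or not p5))): α-rule — add ((not p2 implies p3) or not not p1), not (p3 and (not p1 or not p5)).
(p5 implies p5): β-rule — branch into not p5  //  p5.
  branch 1 (add not p5):
    ((not p2 implies p3) or not not p1): β-rule — branch into (not p2 implies p3)  //  not not p1.
      branch 1.1 (add (not p2 implies p3)):
        not (p3 and (not p1 or not p5)): β-rule — branch into not p3  //  not (not p1 or not p5).
          branch 1.1.1 (add not p3):
            (not p2 implies p3): β-rule — branch into not not p2  //  p3.
              branch 1.1.1.1 (add not not p2):
                ○ open, literals {p2=T, p3=F, p4=T, p5=F}.
              branch 1.1.1.2 (add p3):
                × closes — contains both p3 and not p3.
          branch 1.1.2 (add not (not p1 or not p5)):
            not (not p1 or not p5): α-rule — add not not p1, not not p5.
            × closes — contains both p5 and not p5.
      branch 1.2 (add not not p1):
        not not p1: drop double negation, giving p1.
        not (p3 and (not p1 or not p5)): β-rule — branch into not p3  //  not (not p1 or not p5).
          branch 1.2.1 (add not p3):
            ○ open, literals {p1=T, p3=F, p4=T, p5=F}.
          branch 1.2.2 (add not (not p1 or not p5)):
            not (not p1 or not p5): α-rule — add not not p1, not not p5.
            × closes — contains both p5 and not p5.
  branch 2 (add p5):
    ((not p2 implies p3) or not not p1): β-rule — branch into (not p2 implies p3)  //  not not p1.
      branch 2.1 (add (not p2 implies p3)):
        not (p3 and (not p1 or not p5)): β-rule — branch into not p3  //  not (not p1 or not p5).
          branch 2.1.1 (add not p3):
            (not p2 implies p3): β-rule — branch into not not p2  //  p3.
              branch 2.1.1.1 (add not not p2):
                ○ open, literals {p2=T, p3=F, p4=T, p5=T}.
              branch 2.1.1.2 (add p3):
                × closes — contains both p3 and not p3.
          branch 2.1.2 (add not (not p1 or not p5)):
            not (not p1 or not p5): α-rule — add not not p1, not not p5.
            (not p2 implies p3): β-rule — branch into not not p2  //  p3.
              branch 2.1.2.1 (add not not p2):
                ○ open, literals {p1=T, p2=T, p4=T, p5=T}.
              branch 2.1.2.2 (add p3):
                ○ open, literals {p1=T, p3=T, p4=T, p5=T}.
      branch 2.2 (add not not p1):
        not not p1: drop double negation, giving p1.
        not (p3 and (not p1 or not p5)): β-rule — branch into not p3  //  not (not p1 or not p5).
          branch 2.2.1 (add not p3):
            ○ open, literals {p1=T, p3=F, p4=T, p5=T}.
          branch 2.2.2 (add not (not p1 or not p5)):
            not (not p1 or not p5): α-rule — add not not p1, not not p5.
            ○ open, literals {p1=T, p4=T, p5=T}.
4 branches closed, 7 open.
An open branch gives a countermodel: p2=T, p3=F, p4=T, p5=F (unmentioned atoms arbitrary); the premises hold there but the conclusion fails.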